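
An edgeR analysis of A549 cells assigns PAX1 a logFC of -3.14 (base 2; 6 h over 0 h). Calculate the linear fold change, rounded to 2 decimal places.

0.11

Fold change = 2^(-3.14) = 0.113
That is, PAX1 drops to 11.3% of the 0 h level.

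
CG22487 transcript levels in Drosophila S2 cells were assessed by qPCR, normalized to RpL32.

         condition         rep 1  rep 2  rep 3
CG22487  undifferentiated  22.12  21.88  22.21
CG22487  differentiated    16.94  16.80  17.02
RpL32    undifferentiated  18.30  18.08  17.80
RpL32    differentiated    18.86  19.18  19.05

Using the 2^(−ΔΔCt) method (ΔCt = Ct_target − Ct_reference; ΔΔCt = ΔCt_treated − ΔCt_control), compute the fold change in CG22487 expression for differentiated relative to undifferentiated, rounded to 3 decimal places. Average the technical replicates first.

69.551

Mean Ct: CG22487 undifferentiated 22.070; CG22487 differentiated 16.920; RpL32 undifferentiated 18.060; RpL32 differentiated 19.030
ΔCt(undifferentiated) = 22.070 − 18.060 = 4.010
ΔCt(differentiated) = 16.920 − 19.030 = -2.110
ΔΔCt = -2.110 − 4.010 = -6.120
Fold change = 2^(−(-6.120)) = 2^6.120 = 69.5510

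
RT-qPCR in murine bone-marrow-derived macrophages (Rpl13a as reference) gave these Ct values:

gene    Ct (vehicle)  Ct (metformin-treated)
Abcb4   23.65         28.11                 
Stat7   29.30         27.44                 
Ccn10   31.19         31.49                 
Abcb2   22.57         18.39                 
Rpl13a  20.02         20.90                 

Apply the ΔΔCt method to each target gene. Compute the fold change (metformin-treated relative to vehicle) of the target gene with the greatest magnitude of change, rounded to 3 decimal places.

33.359

Abcb4: ΔΔCt = (28.11−20.90) − (23.65−20.02) = 7.21 − 3.63 = 3.58; fold change = 2^-3.58 = 0.084
Stat7: ΔΔCt = (27.44−20.90) − (29.30−20.02) = 6.54 − 9.28 = -2.74; fold change = 2^2.74 = 6.681
Ccn10: ΔΔCt = (31.49−20.90) − (31.19−20.02) = 10.59 − 11.17 = -0.58; fold change = 2^0.58 = 1.495
Abcb2: ΔΔCt = (18.39−20.90) − (22.57−20.02) = -2.51 − 2.55 = -5.06; fold change = 2^5.06 = 33.359
Abcb2 has the largest |ΔΔCt| = 5.06.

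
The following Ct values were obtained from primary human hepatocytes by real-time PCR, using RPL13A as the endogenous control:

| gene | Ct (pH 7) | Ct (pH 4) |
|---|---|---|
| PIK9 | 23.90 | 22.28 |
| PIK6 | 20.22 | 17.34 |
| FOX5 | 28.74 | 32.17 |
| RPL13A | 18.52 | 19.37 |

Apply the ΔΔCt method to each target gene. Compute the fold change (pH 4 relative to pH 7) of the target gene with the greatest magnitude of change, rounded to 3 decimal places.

PIK9: ΔΔCt = (22.28−19.37) − (23.90−18.52) = 2.91 − 5.38 = -2.47; fold change = 2^2.47 = 5.540
PIK6: ΔΔCt = (17.34−19.37) − (20.22−18.52) = -2.03 − 1.70 = -3.73; fold change = 2^3.73 = 13.269
FOX5: ΔΔCt = (32.17−19.37) − (28.74−18.52) = 12.80 − 10.22 = 2.58; fold change = 2^-2.58 = 0.167
PIK6 has the largest |ΔΔCt| = 3.73.

13.269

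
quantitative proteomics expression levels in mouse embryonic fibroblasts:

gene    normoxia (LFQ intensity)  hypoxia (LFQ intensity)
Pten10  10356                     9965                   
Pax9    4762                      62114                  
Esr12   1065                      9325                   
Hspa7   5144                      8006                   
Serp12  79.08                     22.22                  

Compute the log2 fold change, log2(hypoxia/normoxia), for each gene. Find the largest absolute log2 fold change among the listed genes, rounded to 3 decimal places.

3.705

log2(9965/10356) = -0.056  (Pten10)
log2(62114/4762) = 3.705  (Pax9)
log2(9325/1065) = 3.130  (Esr12)
log2(8006/5144) = 0.638  (Hspa7)
log2(22.22/79.08) = -1.831  (Serp12)
The largest magnitude belongs to Pax9.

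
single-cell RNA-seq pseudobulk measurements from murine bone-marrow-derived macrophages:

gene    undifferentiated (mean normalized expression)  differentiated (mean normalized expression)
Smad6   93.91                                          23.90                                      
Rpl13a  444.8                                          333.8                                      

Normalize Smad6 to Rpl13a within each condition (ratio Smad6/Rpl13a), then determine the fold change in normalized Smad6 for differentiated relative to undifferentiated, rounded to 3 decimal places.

0.339

Smad6/Rpl13a (undifferentiated) = 93.91 / 444.8 = 0.21113
Smad6/Rpl13a (differentiated) = 23.90 / 333.8 = 0.0716
Fold change = 0.0716 / 0.21113 = 0.3391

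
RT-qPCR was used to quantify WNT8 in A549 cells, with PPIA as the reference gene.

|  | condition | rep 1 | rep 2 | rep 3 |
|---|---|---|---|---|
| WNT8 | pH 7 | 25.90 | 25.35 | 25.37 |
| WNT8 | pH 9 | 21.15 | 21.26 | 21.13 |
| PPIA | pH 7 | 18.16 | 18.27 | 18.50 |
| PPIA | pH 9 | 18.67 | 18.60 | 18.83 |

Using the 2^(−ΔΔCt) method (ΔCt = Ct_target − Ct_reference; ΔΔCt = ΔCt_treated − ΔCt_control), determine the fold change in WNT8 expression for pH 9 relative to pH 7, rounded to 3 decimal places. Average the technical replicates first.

Mean Ct: WNT8 pH 7 25.540; WNT8 pH 9 21.180; PPIA pH 7 18.310; PPIA pH 9 18.700
ΔCt(pH 7) = 25.540 − 18.310 = 7.230
ΔCt(pH 9) = 21.180 − 18.700 = 2.480
ΔΔCt = 2.480 − 7.230 = -4.750
Fold change = 2^(−(-4.750)) = 2^4.750 = 26.9087

26.909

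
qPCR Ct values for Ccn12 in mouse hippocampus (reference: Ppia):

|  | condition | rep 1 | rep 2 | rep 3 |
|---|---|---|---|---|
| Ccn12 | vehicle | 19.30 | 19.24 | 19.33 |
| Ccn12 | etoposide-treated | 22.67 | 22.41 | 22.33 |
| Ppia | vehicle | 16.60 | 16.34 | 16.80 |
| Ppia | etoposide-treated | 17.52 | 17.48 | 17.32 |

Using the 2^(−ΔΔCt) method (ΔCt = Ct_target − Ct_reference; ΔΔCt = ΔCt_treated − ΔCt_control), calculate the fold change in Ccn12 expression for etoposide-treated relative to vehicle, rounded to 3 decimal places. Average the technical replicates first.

0.200

Mean Ct: Ccn12 vehicle 19.290; Ccn12 etoposide-treated 22.470; Ppia vehicle 16.580; Ppia etoposide-treated 17.440
ΔCt(vehicle) = 19.290 − 16.580 = 2.710
ΔCt(etoposide-treated) = 22.470 − 17.440 = 5.030
ΔΔCt = 5.030 − 2.710 = 2.320
Fold change = 2^(−2.320) = 0.2003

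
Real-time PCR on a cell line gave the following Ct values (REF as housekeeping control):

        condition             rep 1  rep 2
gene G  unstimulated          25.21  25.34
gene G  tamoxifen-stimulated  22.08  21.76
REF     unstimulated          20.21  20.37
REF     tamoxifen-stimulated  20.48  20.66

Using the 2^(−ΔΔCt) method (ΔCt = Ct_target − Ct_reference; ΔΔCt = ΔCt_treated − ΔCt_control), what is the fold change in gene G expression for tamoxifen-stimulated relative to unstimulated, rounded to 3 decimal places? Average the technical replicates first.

Mean Ct: gene G unstimulated 25.275; gene G tamoxifen-stimulated 21.920; REF unstimulated 20.290; REF tamoxifen-stimulated 20.570
ΔCt(unstimulated) = 25.275 − 20.290 = 4.985
ΔCt(tamoxifen-stimulated) = 21.920 − 20.570 = 1.350
ΔΔCt = 1.350 − 4.985 = -3.635
Fold change = 2^(−(-3.635)) = 2^3.635 = 12.4235

12.424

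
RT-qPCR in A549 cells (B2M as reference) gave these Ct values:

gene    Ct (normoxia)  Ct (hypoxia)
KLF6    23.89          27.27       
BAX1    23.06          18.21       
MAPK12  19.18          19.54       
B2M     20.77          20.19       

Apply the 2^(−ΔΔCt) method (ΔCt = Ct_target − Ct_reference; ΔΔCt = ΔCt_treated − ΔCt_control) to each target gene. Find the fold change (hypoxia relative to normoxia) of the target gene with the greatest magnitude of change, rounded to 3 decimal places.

KLF6: ΔΔCt = (27.27−20.19) − (23.89−20.77) = 7.08 − 3.12 = 3.96; fold change = 2^-3.96 = 0.064
BAX1: ΔΔCt = (18.21−20.19) − (23.06−20.77) = -1.98 − 2.29 = -4.27; fold change = 2^4.27 = 19.293
MAPK12: ΔΔCt = (19.54−20.19) − (19.18−20.77) = -0.65 − (-1.59) = 0.94; fold change = 2^-0.94 = 0.521
BAX1 has the largest |ΔΔCt| = 4.27.

19.293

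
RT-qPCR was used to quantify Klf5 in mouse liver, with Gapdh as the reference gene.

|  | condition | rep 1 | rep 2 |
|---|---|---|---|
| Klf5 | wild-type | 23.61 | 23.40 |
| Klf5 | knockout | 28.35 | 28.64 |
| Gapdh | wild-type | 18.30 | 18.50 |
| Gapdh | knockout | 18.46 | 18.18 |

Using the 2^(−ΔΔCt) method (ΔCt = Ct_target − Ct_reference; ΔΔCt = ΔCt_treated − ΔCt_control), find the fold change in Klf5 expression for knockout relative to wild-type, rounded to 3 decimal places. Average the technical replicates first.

0.030

Mean Ct: Klf5 wild-type 23.505; Klf5 knockout 28.495; Gapdh wild-type 18.400; Gapdh knockout 18.320
ΔCt(wild-type) = 23.505 − 18.400 = 5.105
ΔCt(knockout) = 28.495 − 18.320 = 10.175
ΔΔCt = 10.175 − 5.105 = 5.070
Fold change = 2^(−5.070) = 0.0298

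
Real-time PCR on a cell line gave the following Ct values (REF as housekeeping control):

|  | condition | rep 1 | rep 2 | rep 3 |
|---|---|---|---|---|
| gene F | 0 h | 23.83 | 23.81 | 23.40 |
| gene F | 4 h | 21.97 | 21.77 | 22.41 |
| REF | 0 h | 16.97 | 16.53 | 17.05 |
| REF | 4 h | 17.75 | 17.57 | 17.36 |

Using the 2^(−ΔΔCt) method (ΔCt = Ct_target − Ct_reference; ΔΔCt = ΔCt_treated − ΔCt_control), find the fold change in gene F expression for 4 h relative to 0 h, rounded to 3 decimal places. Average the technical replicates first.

5.063

Mean Ct: gene F 0 h 23.680; gene F 4 h 22.050; REF 0 h 16.850; REF 4 h 17.560
ΔCt(0 h) = 23.680 − 16.850 = 6.830
ΔCt(4 h) = 22.050 − 17.560 = 4.490
ΔΔCt = 4.490 − 6.830 = -2.340
Fold change = 2^(−(-2.340)) = 2^2.340 = 5.0630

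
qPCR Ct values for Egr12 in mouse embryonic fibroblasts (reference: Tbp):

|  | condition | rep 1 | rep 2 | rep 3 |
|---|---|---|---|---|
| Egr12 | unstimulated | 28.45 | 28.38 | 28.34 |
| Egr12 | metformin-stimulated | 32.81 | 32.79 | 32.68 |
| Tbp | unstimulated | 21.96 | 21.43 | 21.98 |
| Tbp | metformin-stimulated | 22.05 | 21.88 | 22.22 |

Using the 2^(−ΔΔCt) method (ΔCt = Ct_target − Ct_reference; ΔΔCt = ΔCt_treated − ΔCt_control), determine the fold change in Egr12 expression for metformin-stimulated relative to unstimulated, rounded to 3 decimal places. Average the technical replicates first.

0.058

Mean Ct: Egr12 unstimulated 28.390; Egr12 metformin-stimulated 32.760; Tbp unstimulated 21.790; Tbp metformin-stimulated 22.050
ΔCt(unstimulated) = 28.390 − 21.790 = 6.600
ΔCt(metformin-stimulated) = 32.760 − 22.050 = 10.710
ΔΔCt = 10.710 − 6.600 = 4.110
Fold change = 2^(−4.110) = 0.0579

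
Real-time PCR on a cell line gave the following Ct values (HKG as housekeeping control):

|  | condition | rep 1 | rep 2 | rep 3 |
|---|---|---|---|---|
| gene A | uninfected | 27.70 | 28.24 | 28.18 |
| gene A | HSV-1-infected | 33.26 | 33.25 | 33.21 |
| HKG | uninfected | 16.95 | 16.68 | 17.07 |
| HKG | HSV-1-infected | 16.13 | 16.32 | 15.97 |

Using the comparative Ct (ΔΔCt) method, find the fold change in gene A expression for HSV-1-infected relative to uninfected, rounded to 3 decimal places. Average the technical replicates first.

0.016

Mean Ct: gene A uninfected 28.040; gene A HSV-1-infected 33.240; HKG uninfected 16.900; HKG HSV-1-infected 16.140
ΔCt(uninfected) = 28.040 − 16.900 = 11.140
ΔCt(HSV-1-infected) = 33.240 − 16.140 = 17.100
ΔΔCt = 17.100 − 11.140 = 5.960
Fold change = 2^(−5.960) = 0.0161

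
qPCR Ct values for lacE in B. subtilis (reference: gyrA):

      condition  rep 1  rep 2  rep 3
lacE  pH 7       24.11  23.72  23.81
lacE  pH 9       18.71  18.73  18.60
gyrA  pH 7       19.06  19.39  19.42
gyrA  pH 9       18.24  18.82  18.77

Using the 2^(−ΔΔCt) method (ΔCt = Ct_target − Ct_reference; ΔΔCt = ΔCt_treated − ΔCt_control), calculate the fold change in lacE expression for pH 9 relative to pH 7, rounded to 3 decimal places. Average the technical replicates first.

Mean Ct: lacE pH 7 23.880; lacE pH 9 18.680; gyrA pH 7 19.290; gyrA pH 9 18.610
ΔCt(pH 7) = 23.880 − 19.290 = 4.590
ΔCt(pH 9) = 18.680 − 18.610 = 0.070
ΔΔCt = 0.070 − 4.590 = -4.520
Fold change = 2^(−(-4.520)) = 2^4.520 = 22.9433

22.943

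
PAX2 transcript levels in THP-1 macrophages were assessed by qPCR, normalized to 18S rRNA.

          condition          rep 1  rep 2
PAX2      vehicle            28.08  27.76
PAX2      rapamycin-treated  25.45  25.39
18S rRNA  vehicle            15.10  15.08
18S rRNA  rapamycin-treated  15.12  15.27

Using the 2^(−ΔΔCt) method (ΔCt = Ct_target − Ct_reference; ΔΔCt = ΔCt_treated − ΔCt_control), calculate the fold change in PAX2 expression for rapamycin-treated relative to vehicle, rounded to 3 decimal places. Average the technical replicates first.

Mean Ct: PAX2 vehicle 27.920; PAX2 rapamycin-treated 25.420; 18S rRNA vehicle 15.090; 18S rRNA rapamycin-treated 15.195
ΔCt(vehicle) = 27.920 − 15.090 = 12.830
ΔCt(rapamycin-treated) = 25.420 − 15.195 = 10.225
ΔΔCt = 10.225 − 12.830 = -2.605
Fold change = 2^(−(-2.605)) = 2^2.605 = 6.0839

6.084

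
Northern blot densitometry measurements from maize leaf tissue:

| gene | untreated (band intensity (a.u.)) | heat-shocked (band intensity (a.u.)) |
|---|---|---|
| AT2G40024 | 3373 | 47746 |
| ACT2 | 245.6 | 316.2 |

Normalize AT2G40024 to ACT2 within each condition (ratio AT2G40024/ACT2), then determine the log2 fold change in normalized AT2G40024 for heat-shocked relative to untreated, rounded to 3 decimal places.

3.459

AT2G40024/ACT2 (untreated) = 3373 / 245.6 = 13.734
AT2G40024/ACT2 (heat-shocked) = 47746 / 316.2 = 151
Fold change = 151 / 13.734 = 10.9948
log2(10.9948) = 3.4587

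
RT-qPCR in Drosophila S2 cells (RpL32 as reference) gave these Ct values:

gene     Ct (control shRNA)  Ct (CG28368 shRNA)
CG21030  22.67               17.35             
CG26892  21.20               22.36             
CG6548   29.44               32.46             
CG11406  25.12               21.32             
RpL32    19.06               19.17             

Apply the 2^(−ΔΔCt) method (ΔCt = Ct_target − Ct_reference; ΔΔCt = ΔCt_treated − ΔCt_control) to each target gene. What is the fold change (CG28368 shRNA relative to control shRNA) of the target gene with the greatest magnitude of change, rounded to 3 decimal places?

CG21030: ΔΔCt = (17.35−19.17) − (22.67−19.06) = -1.82 − 3.61 = -5.43; fold change = 2^5.43 = 43.111
CG26892: ΔΔCt = (22.36−19.17) − (21.20−19.06) = 3.19 − 2.14 = 1.05; fold change = 2^-1.05 = 0.483
CG6548: ΔΔCt = (32.46−19.17) − (29.44−19.06) = 13.29 − 10.38 = 2.91; fold change = 2^-2.91 = 0.133
CG11406: ΔΔCt = (21.32−19.17) − (25.12−19.06) = 2.15 − 6.06 = -3.91; fold change = 2^3.91 = 15.032
CG21030 has the largest |ΔΔCt| = 5.43.

43.111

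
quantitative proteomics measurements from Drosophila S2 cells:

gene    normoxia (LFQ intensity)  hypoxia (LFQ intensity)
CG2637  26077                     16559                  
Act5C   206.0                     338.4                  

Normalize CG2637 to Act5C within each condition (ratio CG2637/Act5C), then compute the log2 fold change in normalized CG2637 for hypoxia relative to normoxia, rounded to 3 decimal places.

CG2637/Act5C (normoxia) = 26077 / 206.0 = 126.59
CG2637/Act5C (hypoxia) = 16559 / 338.4 = 48.933
Fold change = 48.933 / 126.59 = 0.3866
log2(0.3866) = -1.3712

-1.371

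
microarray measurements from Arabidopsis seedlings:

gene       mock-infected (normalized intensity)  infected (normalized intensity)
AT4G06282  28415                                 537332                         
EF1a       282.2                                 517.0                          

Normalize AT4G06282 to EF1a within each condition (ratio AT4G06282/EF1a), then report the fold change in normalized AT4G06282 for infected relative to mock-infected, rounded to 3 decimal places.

AT4G06282/EF1a (mock-infected) = 28415 / 282.2 = 100.69
AT4G06282/EF1a (infected) = 537332 / 517.0 = 1039.3
Fold change = 1039.3 / 100.69 = 10.3219

10.322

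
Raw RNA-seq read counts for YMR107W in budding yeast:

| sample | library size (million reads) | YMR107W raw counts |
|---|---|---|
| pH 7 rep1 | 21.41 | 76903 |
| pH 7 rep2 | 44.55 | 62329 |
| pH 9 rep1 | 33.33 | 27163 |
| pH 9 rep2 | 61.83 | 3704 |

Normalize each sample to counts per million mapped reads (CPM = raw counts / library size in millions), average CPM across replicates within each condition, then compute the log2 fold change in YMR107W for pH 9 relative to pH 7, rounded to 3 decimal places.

-2.512

CPM(pH 7 rep1) = 76903 / 21.41 = 3591.9197
CPM(pH 7 rep2) = 62329 / 44.55 = 1399.0797
CPM(pH 9 rep1) = 27163 / 33.33 = 814.9715
CPM(pH 9 rep2) = 3704 / 61.83 = 59.9062
mean CPM(pH 7) = 2495.4997; mean CPM(pH 9) = 437.4388
Fold change = 437.4388 / 2495.4997 = 0.17529
log2(0.17529) = -2.5122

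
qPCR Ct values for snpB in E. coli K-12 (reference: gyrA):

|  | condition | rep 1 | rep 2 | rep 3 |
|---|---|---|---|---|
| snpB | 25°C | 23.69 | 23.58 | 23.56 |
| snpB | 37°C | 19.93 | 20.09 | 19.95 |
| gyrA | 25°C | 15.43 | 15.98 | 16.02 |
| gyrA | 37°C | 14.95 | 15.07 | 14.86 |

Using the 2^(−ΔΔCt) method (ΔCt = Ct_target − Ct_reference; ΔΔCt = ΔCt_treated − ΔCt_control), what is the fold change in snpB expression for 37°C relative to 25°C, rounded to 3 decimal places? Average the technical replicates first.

Mean Ct: snpB 25°C 23.610; snpB 37°C 19.990; gyrA 25°C 15.810; gyrA 37°C 14.960
ΔCt(25°C) = 23.610 − 15.810 = 7.800
ΔCt(37°C) = 19.990 − 14.960 = 5.030
ΔΔCt = 5.030 − 7.800 = -2.770
Fold change = 2^(−(-2.770)) = 2^2.770 = 6.8211

6.821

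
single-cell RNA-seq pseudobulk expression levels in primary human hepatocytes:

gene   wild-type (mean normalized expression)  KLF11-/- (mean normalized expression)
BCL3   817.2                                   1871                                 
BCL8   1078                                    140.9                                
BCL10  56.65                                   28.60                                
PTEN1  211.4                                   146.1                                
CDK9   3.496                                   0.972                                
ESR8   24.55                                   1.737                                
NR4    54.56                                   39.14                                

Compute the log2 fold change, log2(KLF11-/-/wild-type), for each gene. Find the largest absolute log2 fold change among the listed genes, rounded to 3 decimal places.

log2(1871/817.2) = 1.195  (BCL3)
log2(140.9/1078) = -2.936  (BCL8)
log2(28.60/56.65) = -0.986  (BCL10)
log2(146.1/211.4) = -0.533  (PTEN1)
log2(0.972/3.496) = -1.847  (CDK9)
log2(1.737/24.55) = -3.821  (ESR8)
log2(39.14/54.56) = -0.479  (NR4)
The largest magnitude belongs to ESR8.

3.821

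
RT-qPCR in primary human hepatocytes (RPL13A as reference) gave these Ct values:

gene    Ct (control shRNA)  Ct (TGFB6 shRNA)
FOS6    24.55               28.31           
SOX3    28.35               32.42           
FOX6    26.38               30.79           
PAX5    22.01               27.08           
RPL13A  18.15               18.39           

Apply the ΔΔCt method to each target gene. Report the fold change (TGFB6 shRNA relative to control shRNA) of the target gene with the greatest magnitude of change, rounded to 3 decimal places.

FOS6: ΔΔCt = (28.31−18.39) − (24.55−18.15) = 9.92 − 6.40 = 3.52; fold change = 2^-3.52 = 0.087
SOX3: ΔΔCt = (32.42−18.39) − (28.35−18.15) = 14.03 − 10.20 = 3.83; fold change = 2^-3.83 = 0.070
FOX6: ΔΔCt = (30.79−18.39) − (26.38−18.15) = 12.40 − 8.23 = 4.17; fold change = 2^-4.17 = 0.056
PAX5: ΔΔCt = (27.08−18.39) − (22.01−18.15) = 8.69 − 3.86 = 4.83; fold change = 2^-4.83 = 0.035
PAX5 has the largest |ΔΔCt| = 4.83.

0.035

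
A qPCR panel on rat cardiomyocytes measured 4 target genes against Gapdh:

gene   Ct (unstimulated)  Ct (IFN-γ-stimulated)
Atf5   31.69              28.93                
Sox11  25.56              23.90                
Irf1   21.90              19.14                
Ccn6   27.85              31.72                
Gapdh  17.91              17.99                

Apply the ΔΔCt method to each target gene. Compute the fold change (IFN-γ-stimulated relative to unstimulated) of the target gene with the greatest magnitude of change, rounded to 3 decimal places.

0.072

Atf5: ΔΔCt = (28.93−17.99) − (31.69−17.91) = 10.94 − 13.78 = -2.84; fold change = 2^2.84 = 7.160
Sox11: ΔΔCt = (23.90−17.99) − (25.56−17.91) = 5.91 − 7.65 = -1.74; fold change = 2^1.74 = 3.340
Irf1: ΔΔCt = (19.14−17.99) − (21.90−17.91) = 1.15 − 3.99 = -2.84; fold change = 2^2.84 = 7.160
Ccn6: ΔΔCt = (31.72−17.99) − (27.85−17.91) = 13.73 − 9.94 = 3.79; fold change = 2^-3.79 = 0.072
Ccn6 has the largest |ΔΔCt| = 3.79.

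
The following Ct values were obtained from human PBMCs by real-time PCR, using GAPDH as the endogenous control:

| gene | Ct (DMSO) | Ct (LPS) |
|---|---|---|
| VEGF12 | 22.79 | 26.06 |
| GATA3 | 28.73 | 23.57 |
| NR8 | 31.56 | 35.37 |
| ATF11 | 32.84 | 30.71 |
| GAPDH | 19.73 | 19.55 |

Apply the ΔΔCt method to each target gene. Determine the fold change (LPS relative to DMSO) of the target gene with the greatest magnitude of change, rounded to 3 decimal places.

31.559

VEGF12: ΔΔCt = (26.06−19.55) − (22.79−19.73) = 6.51 − 3.06 = 3.45; fold change = 2^-3.45 = 0.092
GATA3: ΔΔCt = (23.57−19.55) − (28.73−19.73) = 4.02 − 9.00 = -4.98; fold change = 2^4.98 = 31.559
NR8: ΔΔCt = (35.37−19.55) − (31.56−19.73) = 15.82 − 11.83 = 3.99; fold change = 2^-3.99 = 0.063
ATF11: ΔΔCt = (30.71−19.55) − (32.84−19.73) = 11.16 − 13.11 = -1.95; fold change = 2^1.95 = 3.864
GATA3 has the largest |ΔΔCt| = 4.98.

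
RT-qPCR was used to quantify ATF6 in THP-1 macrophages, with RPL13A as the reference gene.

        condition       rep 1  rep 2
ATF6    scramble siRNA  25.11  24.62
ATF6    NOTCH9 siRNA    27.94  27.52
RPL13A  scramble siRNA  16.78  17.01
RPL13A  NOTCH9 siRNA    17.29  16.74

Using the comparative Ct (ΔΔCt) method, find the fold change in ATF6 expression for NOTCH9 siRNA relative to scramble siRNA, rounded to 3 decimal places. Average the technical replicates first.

Mean Ct: ATF6 scramble siRNA 24.865; ATF6 NOTCH9 siRNA 27.730; RPL13A scramble siRNA 16.895; RPL13A NOTCH9 siRNA 17.015
ΔCt(scramble siRNA) = 24.865 − 16.895 = 7.970
ΔCt(NOTCH9 siRNA) = 27.730 − 17.015 = 10.715
ΔΔCt = 10.715 − 7.970 = 2.745
Fold change = 2^(−2.745) = 0.1492

0.149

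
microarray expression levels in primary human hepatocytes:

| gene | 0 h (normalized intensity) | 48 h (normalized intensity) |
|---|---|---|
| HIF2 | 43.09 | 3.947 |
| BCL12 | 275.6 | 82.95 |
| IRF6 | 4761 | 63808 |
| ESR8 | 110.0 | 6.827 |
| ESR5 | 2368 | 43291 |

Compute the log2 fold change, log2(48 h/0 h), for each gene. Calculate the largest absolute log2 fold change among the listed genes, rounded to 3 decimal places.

4.192

log2(3.947/43.09) = -3.449  (HIF2)
log2(82.95/275.6) = -1.732  (BCL12)
log2(63808/4761) = 3.744  (IRF6)
log2(6.827/110.0) = -4.010  (ESR8)
log2(43291/2368) = 4.192  (ESR5)
The largest magnitude belongs to ESR5.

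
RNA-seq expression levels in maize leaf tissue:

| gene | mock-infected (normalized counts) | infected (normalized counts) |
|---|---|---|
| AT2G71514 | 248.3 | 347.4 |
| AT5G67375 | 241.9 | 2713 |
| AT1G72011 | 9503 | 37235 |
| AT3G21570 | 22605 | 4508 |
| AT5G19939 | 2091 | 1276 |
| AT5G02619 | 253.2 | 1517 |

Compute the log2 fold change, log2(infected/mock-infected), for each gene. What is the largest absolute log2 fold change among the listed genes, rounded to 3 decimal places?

log2(347.4/248.3) = 0.485  (AT2G71514)
log2(2713/241.9) = 3.487  (AT5G67375)
log2(37235/9503) = 1.970  (AT1G72011)
log2(4508/22605) = -2.326  (AT3G21570)
log2(1276/2091) = -0.713  (AT5G19939)
log2(1517/253.2) = 2.583  (AT5G02619)
The largest magnitude belongs to AT5G67375.

3.487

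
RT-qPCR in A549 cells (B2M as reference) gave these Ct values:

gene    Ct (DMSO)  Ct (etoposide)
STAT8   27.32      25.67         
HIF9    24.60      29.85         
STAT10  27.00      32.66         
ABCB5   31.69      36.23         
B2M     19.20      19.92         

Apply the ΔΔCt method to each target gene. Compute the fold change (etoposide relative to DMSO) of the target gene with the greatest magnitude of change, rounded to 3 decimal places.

STAT8: ΔΔCt = (25.67−19.92) − (27.32−19.20) = 5.75 − 8.12 = -2.37; fold change = 2^2.37 = 5.169
HIF9: ΔΔCt = (29.85−19.92) − (24.60−19.20) = 9.93 − 5.40 = 4.53; fold change = 2^-4.53 = 0.043
STAT10: ΔΔCt = (32.66−19.92) − (27.00−19.20) = 12.74 − 7.80 = 4.94; fold change = 2^-4.94 = 0.033
ABCB5: ΔΔCt = (36.23−19.92) − (31.69−19.20) = 16.31 − 12.49 = 3.82; fold change = 2^-3.82 = 0.071
STAT10 has the largest |ΔΔCt| = 4.94.

0.033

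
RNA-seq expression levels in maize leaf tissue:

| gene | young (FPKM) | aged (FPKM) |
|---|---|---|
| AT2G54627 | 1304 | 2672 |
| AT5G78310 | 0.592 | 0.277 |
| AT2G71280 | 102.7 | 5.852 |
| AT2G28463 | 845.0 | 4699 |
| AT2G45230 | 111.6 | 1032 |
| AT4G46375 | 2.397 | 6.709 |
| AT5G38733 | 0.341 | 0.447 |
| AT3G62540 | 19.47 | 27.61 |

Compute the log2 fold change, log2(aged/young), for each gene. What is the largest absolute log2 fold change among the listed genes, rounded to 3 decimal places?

4.133

log2(2672/1304) = 1.035  (AT2G54627)
log2(0.277/0.592) = -1.096  (AT5G78310)
log2(5.852/102.7) = -4.133  (AT2G71280)
log2(4699/845.0) = 2.475  (AT2G28463)
log2(1032/111.6) = 3.209  (AT2G45230)
log2(6.709/2.397) = 1.485  (AT4G46375)
log2(0.447/0.341) = 0.391  (AT5G38733)
log2(27.61/19.47) = 0.504  (AT3G62540)
The largest magnitude belongs to AT2G71280.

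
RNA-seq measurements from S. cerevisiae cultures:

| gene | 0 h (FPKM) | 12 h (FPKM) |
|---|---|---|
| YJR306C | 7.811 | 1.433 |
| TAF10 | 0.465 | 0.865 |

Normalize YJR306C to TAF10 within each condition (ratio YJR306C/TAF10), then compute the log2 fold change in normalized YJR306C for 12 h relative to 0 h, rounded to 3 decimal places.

YJR306C/TAF10 (0 h) = 7.811 / 0.465 = 16.798
YJR306C/TAF10 (12 h) = 1.433 / 0.865 = 1.6566
Fold change = 1.6566 / 16.798 = 0.0986
log2(0.0986) = -3.3419

-3.342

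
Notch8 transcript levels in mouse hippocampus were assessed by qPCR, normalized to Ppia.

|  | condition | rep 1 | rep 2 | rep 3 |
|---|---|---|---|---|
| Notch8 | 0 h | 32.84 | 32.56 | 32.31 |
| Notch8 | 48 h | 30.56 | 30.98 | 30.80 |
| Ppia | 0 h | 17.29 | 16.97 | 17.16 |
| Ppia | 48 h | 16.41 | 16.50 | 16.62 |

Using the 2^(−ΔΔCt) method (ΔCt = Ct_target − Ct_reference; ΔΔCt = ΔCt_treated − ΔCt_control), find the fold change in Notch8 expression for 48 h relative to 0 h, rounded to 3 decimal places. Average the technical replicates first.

Mean Ct: Notch8 0 h 32.570; Notch8 48 h 30.780; Ppia 0 h 17.140; Ppia 48 h 16.510
ΔCt(0 h) = 32.570 − 17.140 = 15.430
ΔCt(48 h) = 30.780 − 16.510 = 14.270
ΔΔCt = 14.270 − 15.430 = -1.160
Fold change = 2^(−(-1.160)) = 2^1.160 = 2.2346

2.235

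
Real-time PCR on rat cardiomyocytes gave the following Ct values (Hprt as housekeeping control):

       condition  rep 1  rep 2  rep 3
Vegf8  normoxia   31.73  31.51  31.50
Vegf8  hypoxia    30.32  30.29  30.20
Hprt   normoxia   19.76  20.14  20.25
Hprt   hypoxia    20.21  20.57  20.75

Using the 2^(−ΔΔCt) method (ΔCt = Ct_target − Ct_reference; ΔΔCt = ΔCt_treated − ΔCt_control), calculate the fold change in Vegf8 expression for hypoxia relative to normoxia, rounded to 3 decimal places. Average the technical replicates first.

Mean Ct: Vegf8 normoxia 31.580; Vegf8 hypoxia 30.270; Hprt normoxia 20.050; Hprt hypoxia 20.510
ΔCt(normoxia) = 31.580 − 20.050 = 11.530
ΔCt(hypoxia) = 30.270 − 20.510 = 9.760
ΔΔCt = 9.760 − 11.530 = -1.770
Fold change = 2^(−(-1.770)) = 2^1.770 = 3.4105

3.411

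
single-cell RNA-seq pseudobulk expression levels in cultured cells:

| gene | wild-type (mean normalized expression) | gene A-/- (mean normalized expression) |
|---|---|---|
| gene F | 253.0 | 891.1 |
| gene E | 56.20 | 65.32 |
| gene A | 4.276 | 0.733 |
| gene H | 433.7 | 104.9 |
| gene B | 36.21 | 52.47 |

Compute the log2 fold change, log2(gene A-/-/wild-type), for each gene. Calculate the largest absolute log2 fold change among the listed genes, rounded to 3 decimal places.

2.544

log2(891.1/253.0) = 1.816  (gene F)
log2(65.32/56.20) = 0.217  (gene E)
log2(0.733/4.276) = -2.544  (gene A)
log2(104.9/433.7) = -2.048  (gene H)
log2(52.47/36.21) = 0.535  (gene B)
The largest magnitude belongs to gene A.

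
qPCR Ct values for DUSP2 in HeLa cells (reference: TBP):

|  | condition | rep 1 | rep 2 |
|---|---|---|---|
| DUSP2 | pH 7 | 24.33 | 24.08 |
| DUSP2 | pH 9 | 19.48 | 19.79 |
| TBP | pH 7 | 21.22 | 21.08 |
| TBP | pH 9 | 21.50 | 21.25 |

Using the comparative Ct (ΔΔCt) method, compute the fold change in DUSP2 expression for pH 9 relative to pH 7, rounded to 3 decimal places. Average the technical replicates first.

27.761

Mean Ct: DUSP2 pH 7 24.205; DUSP2 pH 9 19.635; TBP pH 7 21.150; TBP pH 9 21.375
ΔCt(pH 7) = 24.205 − 21.150 = 3.055
ΔCt(pH 9) = 19.635 − 21.375 = -1.740
ΔΔCt = -1.740 − 3.055 = -4.795
Fold change = 2^(−(-4.795)) = 2^4.795 = 27.7612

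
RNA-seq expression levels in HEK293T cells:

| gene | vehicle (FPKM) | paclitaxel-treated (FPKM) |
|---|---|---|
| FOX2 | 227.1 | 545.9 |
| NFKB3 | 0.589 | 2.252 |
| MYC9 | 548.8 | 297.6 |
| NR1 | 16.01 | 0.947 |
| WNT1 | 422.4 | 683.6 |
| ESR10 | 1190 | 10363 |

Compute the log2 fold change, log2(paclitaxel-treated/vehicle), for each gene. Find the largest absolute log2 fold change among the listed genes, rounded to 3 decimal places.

4.079

log2(545.9/227.1) = 1.265  (FOX2)
log2(2.252/0.589) = 1.935  (NFKB3)
log2(297.6/548.8) = -0.883  (MYC9)
log2(0.947/16.01) = -4.079  (NR1)
log2(683.6/422.4) = 0.695  (WNT1)
log2(10363/1190) = 3.122  (ESR10)
The largest magnitude belongs to NR1.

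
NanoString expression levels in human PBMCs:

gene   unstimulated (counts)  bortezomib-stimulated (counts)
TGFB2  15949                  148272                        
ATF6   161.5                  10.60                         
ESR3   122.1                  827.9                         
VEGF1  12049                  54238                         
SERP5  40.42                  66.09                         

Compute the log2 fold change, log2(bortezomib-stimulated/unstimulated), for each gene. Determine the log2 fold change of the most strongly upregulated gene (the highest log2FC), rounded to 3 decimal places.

3.217

log2(148272/15949) = 3.217  (TGFB2)
log2(10.60/161.5) = -3.929  (ATF6)
log2(827.9/122.1) = 2.761  (ESR3)
log2(54238/12049) = 2.170  (VEGF1)
log2(66.09/40.42) = 0.709  (SERP5)
TGFB2 is most strongly upregulated.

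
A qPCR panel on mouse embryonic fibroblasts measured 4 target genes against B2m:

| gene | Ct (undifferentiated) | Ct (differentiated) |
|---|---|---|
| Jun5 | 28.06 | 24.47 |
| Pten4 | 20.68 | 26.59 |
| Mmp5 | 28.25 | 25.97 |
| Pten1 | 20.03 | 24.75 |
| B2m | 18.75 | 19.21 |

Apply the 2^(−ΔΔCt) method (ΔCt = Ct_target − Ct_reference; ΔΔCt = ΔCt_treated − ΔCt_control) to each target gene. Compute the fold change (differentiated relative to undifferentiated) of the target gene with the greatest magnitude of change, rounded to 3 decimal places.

0.023

Jun5: ΔΔCt = (24.47−19.21) − (28.06−18.75) = 5.26 − 9.31 = -4.05; fold change = 2^4.05 = 16.564
Pten4: ΔΔCt = (26.59−19.21) − (20.68−18.75) = 7.38 − 1.93 = 5.45; fold change = 2^-5.45 = 0.023
Mmp5: ΔΔCt = (25.97−19.21) − (28.25−18.75) = 6.76 − 9.50 = -2.74; fold change = 2^2.74 = 6.681
Pten1: ΔΔCt = (24.75−19.21) − (20.03−18.75) = 5.54 − 1.28 = 4.26; fold change = 2^-4.26 = 0.052
Pten4 has the largest |ΔΔCt| = 5.45.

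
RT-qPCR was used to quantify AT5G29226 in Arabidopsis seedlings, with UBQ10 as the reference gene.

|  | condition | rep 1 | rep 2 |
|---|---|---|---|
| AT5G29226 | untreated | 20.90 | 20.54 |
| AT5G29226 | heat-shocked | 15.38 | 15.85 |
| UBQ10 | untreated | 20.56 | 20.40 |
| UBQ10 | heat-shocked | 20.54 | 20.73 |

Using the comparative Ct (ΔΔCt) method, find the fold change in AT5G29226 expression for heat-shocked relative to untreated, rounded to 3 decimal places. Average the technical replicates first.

Mean Ct: AT5G29226 untreated 20.720; AT5G29226 heat-shocked 15.615; UBQ10 untreated 20.480; UBQ10 heat-shocked 20.635
ΔCt(untreated) = 20.720 − 20.480 = 0.240
ΔCt(heat-shocked) = 15.615 − 20.635 = -5.020
ΔΔCt = -5.020 − 0.240 = -5.260
Fold change = 2^(−(-5.260)) = 2^5.260 = 38.3193

38.319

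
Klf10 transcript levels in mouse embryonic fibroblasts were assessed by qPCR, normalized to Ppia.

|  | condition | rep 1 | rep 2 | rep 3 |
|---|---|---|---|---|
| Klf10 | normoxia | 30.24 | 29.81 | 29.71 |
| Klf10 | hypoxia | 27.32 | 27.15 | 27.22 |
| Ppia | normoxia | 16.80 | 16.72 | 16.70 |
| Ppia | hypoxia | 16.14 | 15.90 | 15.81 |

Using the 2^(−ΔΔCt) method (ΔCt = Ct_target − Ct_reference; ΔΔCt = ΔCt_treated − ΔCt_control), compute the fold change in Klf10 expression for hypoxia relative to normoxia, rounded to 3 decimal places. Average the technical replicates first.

Mean Ct: Klf10 normoxia 29.920; Klf10 hypoxia 27.230; Ppia normoxia 16.740; Ppia hypoxia 15.950
ΔCt(normoxia) = 29.920 − 16.740 = 13.180
ΔCt(hypoxia) = 27.230 − 15.950 = 11.280
ΔΔCt = 11.280 − 13.180 = -1.900
Fold change = 2^(−(-1.900)) = 2^1.900 = 3.7321

3.732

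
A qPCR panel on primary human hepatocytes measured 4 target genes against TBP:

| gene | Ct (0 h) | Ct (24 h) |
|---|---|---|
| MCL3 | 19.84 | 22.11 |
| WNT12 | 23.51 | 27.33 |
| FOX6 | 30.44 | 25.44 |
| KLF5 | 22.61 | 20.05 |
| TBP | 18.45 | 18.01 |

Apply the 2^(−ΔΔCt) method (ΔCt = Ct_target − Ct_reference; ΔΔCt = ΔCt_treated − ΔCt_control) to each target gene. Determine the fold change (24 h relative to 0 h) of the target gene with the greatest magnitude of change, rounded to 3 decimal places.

MCL3: ΔΔCt = (22.11−18.01) − (19.84−18.45) = 4.10 − 1.39 = 2.71; fold change = 2^-2.71 = 0.153
WNT12: ΔΔCt = (27.33−18.01) − (23.51−18.45) = 9.32 − 5.06 = 4.26; fold change = 2^-4.26 = 0.052
FOX6: ΔΔCt = (25.44−18.01) − (30.44−18.45) = 7.43 − 11.99 = -4.56; fold change = 2^4.56 = 23.588
KLF5: ΔΔCt = (20.05−18.01) − (22.61−18.45) = 2.04 − 4.16 = -2.12; fold change = 2^2.12 = 4.347
FOX6 has the largest |ΔΔCt| = 4.56.

23.588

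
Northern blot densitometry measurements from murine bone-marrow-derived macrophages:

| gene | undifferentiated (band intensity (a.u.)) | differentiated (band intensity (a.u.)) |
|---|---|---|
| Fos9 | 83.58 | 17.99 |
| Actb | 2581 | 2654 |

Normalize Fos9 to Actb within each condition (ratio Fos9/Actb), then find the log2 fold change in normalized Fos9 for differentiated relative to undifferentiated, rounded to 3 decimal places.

Fos9/Actb (undifferentiated) = 83.58 / 2581 = 0.032383
Fos9/Actb (differentiated) = 17.99 / 2654 = 0.0067784
Fold change = 0.0067784 / 0.032383 = 0.2093
log2(0.2093) = -2.2562

-2.256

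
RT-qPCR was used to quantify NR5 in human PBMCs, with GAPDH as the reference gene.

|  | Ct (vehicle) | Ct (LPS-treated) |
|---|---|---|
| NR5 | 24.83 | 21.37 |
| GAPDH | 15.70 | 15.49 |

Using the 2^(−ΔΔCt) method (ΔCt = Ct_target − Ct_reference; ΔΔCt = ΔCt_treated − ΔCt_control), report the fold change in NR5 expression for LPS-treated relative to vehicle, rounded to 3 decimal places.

ΔCt(vehicle) = 24.830 − 15.700 = 9.130
ΔCt(LPS-treated) = 21.370 − 15.490 = 5.880
ΔΔCt = 5.880 − 9.130 = -3.250
Fold change = 2^(−(-3.250)) = 2^3.250 = 9.5137

9.514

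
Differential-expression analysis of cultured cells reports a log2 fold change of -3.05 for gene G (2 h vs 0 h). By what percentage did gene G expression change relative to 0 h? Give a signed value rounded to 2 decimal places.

Fold change = 2^(-3.05) = 0.1207
Percent change = (FC − 1) × 100% = (0.1207 − 1) × 100 = -87.93%

-87.93%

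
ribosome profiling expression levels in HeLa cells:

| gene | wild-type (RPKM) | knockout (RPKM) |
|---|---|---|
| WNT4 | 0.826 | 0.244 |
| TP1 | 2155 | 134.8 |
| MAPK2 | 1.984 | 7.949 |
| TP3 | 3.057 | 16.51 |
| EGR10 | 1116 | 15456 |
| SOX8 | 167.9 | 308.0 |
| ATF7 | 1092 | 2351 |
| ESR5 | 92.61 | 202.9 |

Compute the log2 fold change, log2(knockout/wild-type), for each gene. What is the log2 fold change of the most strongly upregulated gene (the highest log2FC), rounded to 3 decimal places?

log2(0.244/0.826) = -1.759  (WNT4)
log2(134.8/2155) = -3.999  (TP1)
log2(7.949/1.984) = 2.002  (MAPK2)
log2(16.51/3.057) = 2.433  (TP3)
log2(15456/1116) = 3.792  (EGR10)
log2(308.0/167.9) = 0.875  (SOX8)
log2(2351/1092) = 1.106  (ATF7)
log2(202.9/92.61) = 1.132  (ESR5)
EGR10 is most strongly upregulated.

3.792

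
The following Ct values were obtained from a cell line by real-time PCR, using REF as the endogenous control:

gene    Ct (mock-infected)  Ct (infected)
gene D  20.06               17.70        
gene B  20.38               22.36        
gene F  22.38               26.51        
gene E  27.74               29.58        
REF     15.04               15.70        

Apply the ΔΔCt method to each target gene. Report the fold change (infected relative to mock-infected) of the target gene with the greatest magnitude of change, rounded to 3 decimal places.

0.090

gene D: ΔΔCt = (17.70−15.70) − (20.06−15.04) = 2.00 − 5.02 = -3.02; fold change = 2^3.02 = 8.112
gene B: ΔΔCt = (22.36−15.70) − (20.38−15.04) = 6.66 − 5.34 = 1.32; fold change = 2^-1.32 = 0.401
gene F: ΔΔCt = (26.51−15.70) − (22.38−15.04) = 10.81 − 7.34 = 3.47; fold change = 2^-3.47 = 0.090
gene E: ΔΔCt = (29.58−15.70) − (27.74−15.04) = 13.88 − 12.70 = 1.18; fold change = 2^-1.18 = 0.441
gene F has the largest |ΔΔCt| = 3.47.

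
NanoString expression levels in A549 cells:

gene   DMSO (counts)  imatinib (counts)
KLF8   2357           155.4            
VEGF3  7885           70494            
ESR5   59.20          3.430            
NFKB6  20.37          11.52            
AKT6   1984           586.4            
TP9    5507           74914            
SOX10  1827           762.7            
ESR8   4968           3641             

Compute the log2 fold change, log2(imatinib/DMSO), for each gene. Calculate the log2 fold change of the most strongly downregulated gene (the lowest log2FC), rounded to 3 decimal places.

log2(155.4/2357) = -3.923  (KLF8)
log2(70494/7885) = 3.160  (VEGF3)
log2(3.430/59.20) = -4.109  (ESR5)
log2(11.52/20.37) = -0.822  (NFKB6)
log2(586.4/1984) = -1.758  (AKT6)
log2(74914/5507) = 3.766  (TP9)
log2(762.7/1827) = -1.260  (SOX10)
log2(3641/4968) = -0.448  (ESR8)
ESR5 is most strongly downregulated.

-4.109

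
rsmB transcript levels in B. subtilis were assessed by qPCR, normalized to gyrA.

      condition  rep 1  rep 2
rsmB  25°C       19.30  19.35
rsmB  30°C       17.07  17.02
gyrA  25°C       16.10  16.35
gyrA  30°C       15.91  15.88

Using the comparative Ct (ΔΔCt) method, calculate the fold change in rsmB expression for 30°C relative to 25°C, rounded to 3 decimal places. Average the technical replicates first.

Mean Ct: rsmB 25°C 19.325; rsmB 30°C 17.045; gyrA 25°C 16.225; gyrA 30°C 15.895
ΔCt(25°C) = 19.325 − 16.225 = 3.100
ΔCt(30°C) = 17.045 − 15.895 = 1.150
ΔΔCt = 1.150 − 3.100 = -1.950
Fold change = 2^(−(-1.950)) = 2^1.950 = 3.8637

3.864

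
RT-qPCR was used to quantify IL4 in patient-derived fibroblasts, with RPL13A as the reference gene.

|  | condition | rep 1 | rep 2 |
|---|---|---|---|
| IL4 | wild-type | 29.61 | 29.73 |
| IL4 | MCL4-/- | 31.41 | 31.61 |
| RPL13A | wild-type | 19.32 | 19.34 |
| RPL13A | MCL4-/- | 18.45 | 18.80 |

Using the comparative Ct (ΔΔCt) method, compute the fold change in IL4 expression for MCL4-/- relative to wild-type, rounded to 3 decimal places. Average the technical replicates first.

0.171

Mean Ct: IL4 wild-type 29.670; IL4 MCL4-/- 31.510; RPL13A wild-type 19.330; RPL13A MCL4-/- 18.625
ΔCt(wild-type) = 29.670 − 19.330 = 10.340
ΔCt(MCL4-/-) = 31.510 − 18.625 = 12.885
ΔΔCt = 12.885 − 10.340 = 2.545
Fold change = 2^(−2.545) = 0.1713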